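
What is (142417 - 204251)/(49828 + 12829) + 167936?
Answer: 10522304118/62657 ≈ 1.6794e+5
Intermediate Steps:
(142417 - 204251)/(49828 + 12829) + 167936 = -61834/62657 + 167936 = 10522304118/62657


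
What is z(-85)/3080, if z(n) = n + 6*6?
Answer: -7/440 ≈ -0.015909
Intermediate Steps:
z(n) = 36 + n (z(n) = n + 36 = 36 + n)
z(-85)/3080 = (36 - 85)/3080 = -49*1/3080 = -7/440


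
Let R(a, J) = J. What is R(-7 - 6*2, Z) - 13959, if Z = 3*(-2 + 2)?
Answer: -13959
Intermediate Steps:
Z = 0 (Z = 3*0 = 0)
R(-7 - 6*2, Z) - 13959 = 0 - 13959 = -13959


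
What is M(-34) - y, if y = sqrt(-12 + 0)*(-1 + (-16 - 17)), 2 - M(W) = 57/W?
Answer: 125/34 + 68*I*sqrt(3) ≈ 3.6765 + 117.78*I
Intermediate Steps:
M(W) = 2 - 57/W
y = -68*I*sqrt(3) (y = sqrt(-12)*(-1 - 33) = (2*I*sqrt(3))*(-34) = -68*I*sqrt(3) ≈ -117.78*I)
M(-34) - y = (2 - 57/(-34)) - (-68)*I*sqrt(3) = (2 - 57*(-1/34)) + 68*I*sqrt(3) = (2 + 57/34) + 68*I*sqrt(3) = 125/34 + 68*I*sqrt(3)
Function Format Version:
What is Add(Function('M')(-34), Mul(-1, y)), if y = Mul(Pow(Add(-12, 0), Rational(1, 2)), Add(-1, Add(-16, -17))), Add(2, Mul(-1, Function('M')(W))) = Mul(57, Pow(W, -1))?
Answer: Add(Rational(125, 34), Mul(68, I, Pow(3, Rational(1, 2)))) ≈ Add(3.6765, Mul(117.78, I))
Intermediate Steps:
Function('M')(W) = Add(2, Mul(-57, Pow(W, -1))) (Function('M')(W) = Add(2, Mul(-1, Mul(57, Pow(W, -1)))) = Add(2, Mul(-57, Pow(W, -1))))
y = Mul(-68, I, Pow(3, Rational(1, 2))) (y = Mul(Pow(-12, Rational(1, 2)), Add(-1, -33)) = Mul(Mul(2, I, Pow(3, Rational(1, 2))), -34) = Mul(-68, I, Pow(3, Rational(1, 2))) ≈ Mul(-117.78, I))
Add(Function('M')(-34), Mul(-1, y)) = Add(Add(2, Mul(-57, Pow(-34, -1))), Mul(-1, Mul(-68, I, Pow(3, Rational(1, 2))))) = Add(Add(2, Mul(-57, Rational(-1, 34))), Mul(68, I, Pow(3, Rational(1, 2)))) = Add(Add(2, Rational(57, 34)), Mul(68, I, Pow(3, Rational(1, 2)))) = Add(Rational(125, 34), Mul(68, I, Pow(3, Rational(1, 2))))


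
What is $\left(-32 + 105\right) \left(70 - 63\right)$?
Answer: $511$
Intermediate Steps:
$\left(-32 + 105\right) \left(70 - 63\right) = 73 \cdot 7 = 511$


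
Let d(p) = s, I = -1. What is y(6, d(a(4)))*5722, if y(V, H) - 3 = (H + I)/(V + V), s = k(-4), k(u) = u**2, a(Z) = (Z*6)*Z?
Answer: 48637/2 ≈ 24319.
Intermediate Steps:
a(Z) = 6*Z**2 (a(Z) = (6*Z)*Z = 6*Z**2)
s = 16 (s = (-4)**2 = 16)
d(p) = 16
y(V, H) = 3 + (-1 + H)/(2*V) (y(V, H) = 3 + (H - 1)/(V + V) = 3 + (-1 + H)/((2*V)) = 3 + (-1 + H)*(1/(2*V)) = 3 + (-1 + H)/(2*V))
y(6, d(a(4)))*5722 = ((1/2)*(-1 + 16 + 6*6)/6)*5722 = ((1/2)*(1/6)*(-1 + 16 + 36))*5722 = ((1/2)*(1/6)*51)*5722 = (17/4)*5722 = 48637/2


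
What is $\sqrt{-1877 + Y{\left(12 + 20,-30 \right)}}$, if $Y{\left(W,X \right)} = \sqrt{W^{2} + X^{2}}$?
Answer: $\sqrt{-1877 + 2 \sqrt{481}} \approx 42.815 i$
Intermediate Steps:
$\sqrt{-1877 + Y{\left(12 + 20,-30 \right)}} = \sqrt{-1877 + \sqrt{\left(12 + 20\right)^{2} + \left(-30\right)^{2}}} = \sqrt{-1877 + \sqrt{32^{2} + 900}} = \sqrt{-1877 + \sqrt{1024 + 900}} = \sqrt{-1877 + \sqrt{1924}} = \sqrt{-1877 + 2 \sqrt{481}}$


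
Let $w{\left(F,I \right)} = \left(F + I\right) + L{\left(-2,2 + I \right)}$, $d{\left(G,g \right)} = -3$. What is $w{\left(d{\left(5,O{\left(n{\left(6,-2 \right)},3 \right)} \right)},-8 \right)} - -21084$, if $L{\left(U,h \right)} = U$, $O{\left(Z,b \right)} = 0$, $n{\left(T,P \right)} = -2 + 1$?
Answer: $21071$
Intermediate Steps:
$n{\left(T,P \right)} = -1$
$w{\left(F,I \right)} = -2 + F + I$ ($w{\left(F,I \right)} = \left(F + I\right) - 2 = -2 + F + I$)
$w{\left(d{\left(5,O{\left(n{\left(6,-2 \right)},3 \right)} \right)},-8 \right)} - -21084 = \left(-2 - 3 - 8\right) - -21084 = -13 + 21084 = 21071$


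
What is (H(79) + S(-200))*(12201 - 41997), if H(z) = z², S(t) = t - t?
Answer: -185956836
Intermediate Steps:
S(t) = 0
(H(79) + S(-200))*(12201 - 41997) = (79² + 0)*(12201 - 41997) = (6241 + 0)*(-29796) = 6241*(-29796) = -185956836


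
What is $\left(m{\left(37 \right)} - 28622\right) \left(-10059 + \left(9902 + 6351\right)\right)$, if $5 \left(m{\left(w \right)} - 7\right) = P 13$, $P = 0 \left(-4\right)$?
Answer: $-177241310$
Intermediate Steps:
$P = 0$
$m{\left(w \right)} = 7$ ($m{\left(w \right)} = 7 + \frac{0 \cdot 13}{5} = 7 + \frac{1}{5} \cdot 0 = 7 + 0 = 7$)
$\left(m{\left(37 \right)} - 28622\right) \left(-10059 + \left(9902 + 6351\right)\right) = \left(7 - 28622\right) \left(-10059 + \left(9902 + 6351\right)\right) = - 28615 \left(-10059 + 16253\right) = \left(-28615\right) 6194 = -177241310$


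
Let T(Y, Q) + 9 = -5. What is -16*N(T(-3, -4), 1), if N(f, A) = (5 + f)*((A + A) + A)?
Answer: 432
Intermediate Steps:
T(Y, Q) = -14 (T(Y, Q) = -9 - 5 = -14)
N(f, A) = 3*A*(5 + f) (N(f, A) = (5 + f)*(2*A + A) = (5 + f)*(3*A) = 3*A*(5 + f))
-16*N(T(-3, -4), 1) = -48*(5 - 14) = -48*(-9) = -16*(-27) = 432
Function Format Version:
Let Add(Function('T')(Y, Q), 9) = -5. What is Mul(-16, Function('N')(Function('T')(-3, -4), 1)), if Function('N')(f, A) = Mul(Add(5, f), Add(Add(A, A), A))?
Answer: 432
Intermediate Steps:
Function('T')(Y, Q) = -14 (Function('T')(Y, Q) = Add(-9, -5) = -14)
Function('N')(f, A) = Mul(3, A, Add(5, f)) (Function('N')(f, A) = Mul(Add(5, f), Add(Mul(2, A), A)) = Mul(Add(5, f), Mul(3, A)) = Mul(3, A, Add(5, f)))
Mul(-16, Function('N')(Function('T')(-3, -4), 1)) = Mul(-16, Mul(3, 1, Add(5, -14))) = Mul(-16, Mul(3, 1, -9)) = Mul(-16, -27) = 432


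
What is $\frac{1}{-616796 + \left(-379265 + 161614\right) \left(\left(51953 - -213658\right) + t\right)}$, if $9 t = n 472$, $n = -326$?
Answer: $- \frac{9}{486809654341} \approx -1.8488 \cdot 10^{-11}$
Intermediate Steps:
$t = - \frac{153872}{9}$ ($t = \frac{\left(-326\right) 472}{9} = \frac{1}{9} \left(-153872\right) = - \frac{153872}{9} \approx -17097.0$)
$\frac{1}{-616796 + \left(-379265 + 161614\right) \left(\left(51953 - -213658\right) + t\right)} = \frac{1}{-616796 + \left(-379265 + 161614\right) \left(\left(51953 - -213658\right) - \frac{153872}{9}\right)} = \frac{1}{-616796 - 217651 \left(\left(51953 + 213658\right) - \frac{153872}{9}\right)} = \frac{1}{-616796 - 217651 \left(265611 - \frac{153872}{9}\right)} = \frac{1}{-616796 - \frac{486804103177}{9}} = \frac{1}{- \frac{486809654341}{9}} = - \frac{9}{486809654341}$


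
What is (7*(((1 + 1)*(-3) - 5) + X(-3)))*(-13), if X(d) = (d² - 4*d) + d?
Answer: -637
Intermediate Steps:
X(d) = d² - 3*d
(7*(((1 + 1)*(-3) - 5) + X(-3)))*(-13) = (7*(((1 + 1)*(-3) - 5) - 3*(-3 - 3)))*(-13) = (7*((2*(-3) - 5) - 3*(-6)))*(-13) = (7*((-6 - 5) + 18))*(-13) = (7*(-11 + 18))*(-13) = (7*7)*(-13) = 49*(-13) = -637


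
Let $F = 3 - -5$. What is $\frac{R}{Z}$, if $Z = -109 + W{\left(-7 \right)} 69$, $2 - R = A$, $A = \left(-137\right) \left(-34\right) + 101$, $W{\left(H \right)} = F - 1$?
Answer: $- \frac{4757}{374} \approx -12.719$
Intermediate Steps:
$F = 8$ ($F = 3 + 5 = 8$)
$W{\left(H \right)} = 7$ ($W{\left(H \right)} = 8 - 1 = 7$)
$A = 4759$ ($A = 4658 + 101 = 4759$)
$R = -4757$ ($R = 2 - 4759 = -4757$)
$Z = 374$ ($Z = -109 + 7 \cdot 69 = -109 + 483 = 374$)
$\frac{R}{Z} = - \frac{4757}{374}$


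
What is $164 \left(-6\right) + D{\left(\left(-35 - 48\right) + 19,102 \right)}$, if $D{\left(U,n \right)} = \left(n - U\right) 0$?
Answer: $-984$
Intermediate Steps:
$D{\left(U,n \right)} = 0$
$164 \left(-6\right) + D{\left(\left(-35 - 48\right) + 19,102 \right)} = 164 \left(-6\right) + 0 = -984 + 0 = -984$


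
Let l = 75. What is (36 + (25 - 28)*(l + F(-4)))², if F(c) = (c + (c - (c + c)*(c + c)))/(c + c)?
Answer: 46656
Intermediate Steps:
F(c) = (-4*c² + 2*c)/(2*c) (F(c) = (c + (c - 2*c*2*c))/((2*c)) = (c + (c - 4*c²))*(1/(2*c)) = (-4*c² + 2*c)*(1/(2*c)) = (-4*c² + 2*c)/(2*c))
(36 + (25 - 28)*(l + F(-4)))² = (36 + (25 - 28)*(75 + (1 - 2*(-4))))² = (36 - 3*(75 + (1 + 8)))² = (36 - 3*(75 + 9))² = (36 - 3*84)² = (36 - 252)² = (-216)² = 46656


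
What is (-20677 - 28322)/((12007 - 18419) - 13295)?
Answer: 16333/6569 ≈ 2.4864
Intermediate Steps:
(-20677 - 28322)/((12007 - 18419) - 13295) = -48999/(-6412 - 13295) = -48999/(-19707) = -48999*(-1/19707) = 16333/6569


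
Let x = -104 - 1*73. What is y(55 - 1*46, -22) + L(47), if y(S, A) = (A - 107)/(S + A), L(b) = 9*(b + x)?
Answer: -15081/13 ≈ -1160.1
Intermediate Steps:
x = -177 (x = -104 - 73 = -177)
L(b) = -1593 + 9*b (L(b) = 9*(b - 177) = 9*(-177 + b) = -1593 + 9*b)
y(S, A) = (-107 + A)/(A + S)
y(55 - 1*46, -22) + L(47) = (-107 - 22)/(-22 + (55 - 1*46)) + (-1593 + 9*47) = -129/(-22 + (55 - 46)) + (-1593 + 423) = -129/(-22 + 9) - 1170 = -129/(-13) - 1170 = -1/13*(-129) - 1170 = 129/13 - 1170 = -15081/13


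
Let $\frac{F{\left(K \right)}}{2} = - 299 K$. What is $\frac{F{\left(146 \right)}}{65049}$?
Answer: $- \frac{87308}{65049} \approx -1.3422$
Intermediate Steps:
$F{\left(K \right)} = - 598 K$ ($F{\left(K \right)} = 2 \left(- 299 K\right) = - 598 K$)
$\frac{F{\left(146 \right)}}{65049} = \frac{\left(-598\right) 146}{65049} = \left(-87308\right) \frac{1}{65049} = - \frac{87308}{65049}$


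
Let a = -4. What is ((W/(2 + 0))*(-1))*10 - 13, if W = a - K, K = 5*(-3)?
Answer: -68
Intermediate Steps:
K = -15
W = 11 (W = -4 - 1*(-15) = -4 + 15 = 11)
((W/(2 + 0))*(-1))*10 - 13 = ((11/(2 + 0))*(-1))*10 - 13 = ((11/2)*(-1))*10 - 13 = -11/2*10 - 13 = -55 - 13 = -68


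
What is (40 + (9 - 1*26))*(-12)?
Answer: -276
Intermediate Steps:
(40 + (9 - 1*26))*(-12) = (40 + (9 - 26))*(-12) = (40 - 17)*(-12) = 23*(-12) = -276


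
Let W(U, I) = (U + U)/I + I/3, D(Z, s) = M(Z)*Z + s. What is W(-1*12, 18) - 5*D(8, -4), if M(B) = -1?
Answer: 194/3 ≈ 64.667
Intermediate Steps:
D(Z, s) = s - Z (D(Z, s) = -Z + s = s - Z)
W(U, I) = I/3 + 2*U/I (W(U, I) = (2*U)/I + I*(1/3) = 2*U/I + I/3 = I/3 + 2*U/I)
W(-1*12, 18) - 5*D(8, -4) = ((1/3)*18 + 2*(-1*12)/18) - 5*(-4 - 1*8) = (6 + 2*(-12)*(1/18)) - 5*(-4 - 8) = (6 - 4/3) - 5*(-12) = 14/3 - 1*(-60) = 14/3 + 60 = 194/3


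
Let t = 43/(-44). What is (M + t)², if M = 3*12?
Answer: 2374681/1936 ≈ 1226.6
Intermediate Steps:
t = -43/44 (t = 43*(-1/44) = -43/44 ≈ -0.97727)
M = 36
(M + t)² = (36 - 43/44)² = (1541/44)² = 2374681/1936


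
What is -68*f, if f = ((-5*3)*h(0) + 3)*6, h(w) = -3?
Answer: -19584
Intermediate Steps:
f = 288 (f = (-5*3*(-3) + 3)*6 = (-15*(-3) + 3)*6 = (45 + 3)*6 = 48*6 = 288)
-68*f = -68*288 = -19584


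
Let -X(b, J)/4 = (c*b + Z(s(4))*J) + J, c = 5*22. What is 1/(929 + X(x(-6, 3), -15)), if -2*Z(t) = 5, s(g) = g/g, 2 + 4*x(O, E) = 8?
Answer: 1/179 ≈ 0.0055866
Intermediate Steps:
x(O, E) = 3/2 (x(O, E) = -½ + (¼)*8 = -½ + 2 = 3/2)
s(g) = 1
Z(t) = -5/2 (Z(t) = -½*5 = -5/2)
c = 110
X(b, J) = -440*b + 6*J (X(b, J) = -4*((110*b - 5*J/2) + J) = -4*(110*b - 3*J/2) = -440*b + 6*J)
1/(929 + X(x(-6, 3), -15)) = 1/(929 + (-440*3/2 + 6*(-15))) = 1/(929 + (-660 - 90)) = 1/(929 - 750) = 1/179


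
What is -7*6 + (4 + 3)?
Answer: -35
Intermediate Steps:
-7*6 + (4 + 3) = -42 + 7 = -35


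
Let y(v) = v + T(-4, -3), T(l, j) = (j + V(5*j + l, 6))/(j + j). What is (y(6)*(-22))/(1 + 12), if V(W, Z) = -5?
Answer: -484/39 ≈ -12.410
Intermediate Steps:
T(l, j) = (-5 + j)/(2*j) (T(l, j) = (j - 5)/(j + j) = (-5 + j)/((2*j)) = (-5 + j)*(1/(2*j)) = (-5 + j)/(2*j))
y(v) = 4/3 + v (y(v) = v + (1/2)*(-5 - 3)/(-3) = v + (1/2)*(-1/3)*(-8) = v + 4/3 = 4/3 + v)
(y(6)*(-22))/(1 + 12) = ((4/3 + 6)*(-22))/(1 + 12) = ((22/3)*(-22))/13 = -484/3*1/13 = -484/39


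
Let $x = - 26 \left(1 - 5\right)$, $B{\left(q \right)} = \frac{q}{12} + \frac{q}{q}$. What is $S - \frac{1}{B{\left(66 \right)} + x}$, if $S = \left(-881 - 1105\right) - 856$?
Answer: $- \frac{628084}{221} \approx -2842.0$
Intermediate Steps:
$B{\left(q \right)} = 1 + \frac{q}{12}$ ($B{\left(q \right)} = q \frac{1}{12} + 1 = \frac{q}{12} + 1 = 1 + \frac{q}{12}$)
$x = 104$ ($x = \left(-26\right) \left(-4\right) = 104$)
$S = -2842$ ($S = -1986 - 856 = -2842$)
$S - \frac{1}{B{\left(66 \right)} + x} = -2842 - \frac{1}{\left(1 + \frac{1}{12} \cdot 66\right) + 104} = -2842 - \frac{1}{\left(1 + \frac{11}{2}\right) + 104} = -2842 - \frac{1}{\frac{13}{2} + 104} = -2842 - \frac{1}{\frac{221}{2}} = -2842 - \frac{2}{221} = - \frac{628084}{221}$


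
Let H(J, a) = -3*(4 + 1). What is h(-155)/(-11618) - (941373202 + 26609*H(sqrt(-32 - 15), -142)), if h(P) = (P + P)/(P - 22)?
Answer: -967502948871086/1028193 ≈ -9.4097e+8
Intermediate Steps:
H(J, a) = -15 (H(J, a) = -3*5 = -15)
h(P) = 2*P/(-22 + P) (h(P) = (2*P)/(-22 + P) = 2*P/(-22 + P))
h(-155)/(-11618) - (941373202 + 26609*H(sqrt(-32 - 15), -142)) = (2*(-155)/(-22 - 155))/(-11618) - 26609/(1/(-15 + 35378)) = (2*(-155)/(-177))*(-1/11618) - 26609/(1/35363) = (2*(-155)*(-1/177))*(-1/11618) - 26609/1/35363 = (310/177)*(-1/11618) - 26609*35363 = -155/1028193 - 940974067 = -967502948871086/1028193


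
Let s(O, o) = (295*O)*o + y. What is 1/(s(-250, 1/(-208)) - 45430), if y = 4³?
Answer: -104/4681189 ≈ -2.2217e-5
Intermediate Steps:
y = 64
s(O, o) = 64 + 295*O*o (s(O, o) = (295*O)*o + 64 = 295*O*o + 64 = 64 + 295*O*o)
1/(s(-250, 1/(-208)) - 45430) = 1/((64 + 295*(-250)/(-208)) - 45430) = 1/((64 + 295*(-250)*(-1/208)) - 45430) = 1/((64 + 36875/104) - 45430) = 1/(43531/104 - 45430) = 1/(-4681189/104) = -104/4681189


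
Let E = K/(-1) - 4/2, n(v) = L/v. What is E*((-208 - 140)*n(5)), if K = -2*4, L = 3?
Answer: -6264/5 ≈ -1252.8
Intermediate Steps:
K = -8
n(v) = 3/v
E = 6 (E = -8/(-1) - 4/2 = -8*(-1) - 4*½ = 8 - 2 = 6)
E*((-208 - 140)*n(5)) = 6*((-208 - 140)*(3/5)) = 6*(-1044/5) = -6264/5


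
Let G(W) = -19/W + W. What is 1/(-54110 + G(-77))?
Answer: -77/4172380 ≈ -1.8455e-5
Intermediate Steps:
G(W) = W - 19/W
1/(-54110 + G(-77)) = 1/(-54110 + (-77 - 19/(-77))) = 1/(-54110 + (-77 - 19*(-1/77))) = 1/(-54110 + (-77 + 19/77)) = 1/(-54110 - 5910/77) = 1/(-4172380/77) = -77/4172380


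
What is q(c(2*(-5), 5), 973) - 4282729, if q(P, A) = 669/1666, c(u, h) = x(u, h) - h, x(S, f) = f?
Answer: -7135025845/1666 ≈ -4.2827e+6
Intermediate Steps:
c(u, h) = 0 (c(u, h) = h - h = 0)
q(P, A) = 669/1666 (q(P, A) = 669*(1/1666) = 669/1666)
q(c(2*(-5), 5), 973) - 4282729 = 669/1666 - 4282729 = -7135025845/1666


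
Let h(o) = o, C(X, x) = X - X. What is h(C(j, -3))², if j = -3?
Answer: 0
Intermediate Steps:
C(X, x) = 0
h(C(j, -3))² = 0² = 0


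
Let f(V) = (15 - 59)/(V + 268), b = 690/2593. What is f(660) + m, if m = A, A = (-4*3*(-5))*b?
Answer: 9576277/601576 ≈ 15.919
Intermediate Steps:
b = 690/2593 (b = 690*(1/2593) = 690/2593 ≈ 0.26610)
f(V) = -44/(268 + V)
A = 41400/2593 (A = (-4*3*(-5))*(690/2593) = -12*(-5)*(690/2593) = 60*(690/2593) = 41400/2593 ≈ 15.966)
m = 41400/2593 ≈ 15.966
f(660) + m = -44/(268 + 660) + 41400/2593 = -44/928 + 41400/2593 = -44*1/928 + 41400/2593 = -11/232 + 41400/2593 = 9576277/601576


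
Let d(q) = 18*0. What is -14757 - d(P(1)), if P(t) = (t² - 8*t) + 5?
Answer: -14757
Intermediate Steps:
P(t) = 5 + t² - 8*t
d(q) = 0
-14757 - d(P(1)) = -14757 - 1*0 = -14757 + 0 = -14757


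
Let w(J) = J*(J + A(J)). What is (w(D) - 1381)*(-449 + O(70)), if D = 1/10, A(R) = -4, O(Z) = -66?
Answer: 14228317/20 ≈ 7.1142e+5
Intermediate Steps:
D = ⅒ ≈ 0.10000
w(J) = J*(-4 + J) (w(J) = J*(J - 4) = J*(-4 + J))
(w(D) - 1381)*(-449 + O(70)) = ((-4 + ⅒)/10 - 1381)*(-449 - 66) = ((⅒)*(-39/10) - 1381)*(-515) = (-39/100 - 1381)*(-515) = -138139/100*(-515) = 14228317/20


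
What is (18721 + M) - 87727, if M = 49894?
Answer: -19112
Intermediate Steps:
(18721 + M) - 87727 = (18721 + 49894) - 87727 = 68615 - 87727 = -19112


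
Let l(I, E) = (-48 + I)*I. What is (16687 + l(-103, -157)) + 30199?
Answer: 62439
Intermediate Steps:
l(I, E) = I*(-48 + I)
(16687 + l(-103, -157)) + 30199 = (16687 - 103*(-48 - 103)) + 30199 = (16687 - 103*(-151)) + 30199 = (16687 + 15553) + 30199 = 32240 + 30199 = 62439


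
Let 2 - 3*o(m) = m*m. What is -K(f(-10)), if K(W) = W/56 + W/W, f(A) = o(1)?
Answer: -169/168 ≈ -1.0060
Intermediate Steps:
o(m) = ⅔ - m²/3 (o(m) = ⅔ - m*m/3 = ⅔ - m²/3)
f(A) = ⅓ (f(A) = ⅔ - ⅓*1² = ⅔ - ⅓*1 = ⅔ - ⅓ = ⅓)
K(W) = 1 + W/56 (K(W) = W*(1/56) + 1 = W/56 + 1 = 1 + W/56)
-K(f(-10)) = -(1 + (1/56)*(⅓)) = -(1 + 1/168) = -1*169/168 = -169/168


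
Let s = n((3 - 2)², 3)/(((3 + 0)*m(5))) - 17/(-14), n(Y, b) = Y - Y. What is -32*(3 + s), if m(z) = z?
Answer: -944/7 ≈ -134.86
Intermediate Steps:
n(Y, b) = 0
s = 17/14 (s = 0/(((3 + 0)*5)) - 17/(-14) = 0/((3*5)) - 17*(-1/14) = 0/15 + 17/14 = 0*(1/15) + 17/14 = 0 + 17/14 = 17/14 ≈ 1.2143)
-32*(3 + s) = -32*(3 + 17/14) = -32*59/14 = -944/7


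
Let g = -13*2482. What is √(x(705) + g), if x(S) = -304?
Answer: I*√32570 ≈ 180.47*I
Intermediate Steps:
g = -32266
√(x(705) + g) = √(-304 - 32266) = √(-32570) = I*√32570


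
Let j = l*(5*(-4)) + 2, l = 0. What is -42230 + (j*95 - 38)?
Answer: -42078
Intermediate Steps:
j = 2 (j = 0*(5*(-4)) + 2 = 0*(-20) + 2 = 0 + 2 = 2)
-42230 + (j*95 - 38) = -42230 + (2*95 - 38) = -42230 + (190 - 38) = -42230 + 152 = -42078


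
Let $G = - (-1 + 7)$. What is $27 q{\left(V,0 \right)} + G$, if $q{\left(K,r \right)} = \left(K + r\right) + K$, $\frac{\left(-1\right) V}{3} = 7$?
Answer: $-1140$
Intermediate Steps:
$V = -21$ ($V = \left(-3\right) 7 = -21$)
$q{\left(K,r \right)} = r + 2 K$
$G = -6$ ($G = \left(-1\right) 6 = -6$)
$27 q{\left(V,0 \right)} + G = 27 \left(0 + 2 \left(-21\right)\right) - 6 = 27 \left(0 - 42\right) - 6 = 27 \left(-42\right) - 6 = -1134 - 6 = -1140$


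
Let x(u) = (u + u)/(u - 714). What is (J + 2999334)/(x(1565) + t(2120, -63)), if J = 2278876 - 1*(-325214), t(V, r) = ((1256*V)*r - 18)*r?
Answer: 1192128456/2248413657961 ≈ 0.00053021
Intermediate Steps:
t(V, r) = r*(-18 + 1256*V*r) (t(V, r) = (1256*V*r - 18)*r = (-18 + 1256*V*r)*r = r*(-18 + 1256*V*r))
J = 2604090 (J = 2278876 + 325214 = 2604090)
x(u) = 2*u/(-714 + u) (x(u) = (2*u)/(-714 + u) = 2*u/(-714 + u))
(J + 2999334)/(x(1565) + t(2120, -63)) = (2604090 + 2999334)/(2*1565/(-714 + 1565) + 2*(-63)*(-9 + 628*2120*(-63))) = 5603424/(2*1565/851 + 2*(-63)*(-9 - 83875680)) = 5603424/(2*1565*(1/851) + 2*(-63)*(-83875689)) = 5603424/(3130/851 + 10568336814) = 5603424/(8993654631844/851) = 5603424*(851/8993654631844) = 1192128456/2248413657961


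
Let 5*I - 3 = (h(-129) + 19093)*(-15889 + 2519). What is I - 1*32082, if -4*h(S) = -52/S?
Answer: -32950788583/645 ≈ -5.1086e+7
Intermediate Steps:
h(S) = 13/S (h(S) = -(-13)/S = 13/S)
I = -32930095693/645 (I = 3/5 + ((13/(-129) + 19093)*(-15889 + 2519))/5 = 3/5 + ((13*(-1/129) + 19093)*(-13370))/5 = 3/5 + ((-13/129 + 19093)*(-13370))/5 = 3/5 + ((2462984/129)*(-13370))/5 = 3/5 + (1/5)*(-32930096080/129) = 3/5 - 6586019216/129 = -32930095693/645 ≈ -5.1054e+7)
I - 1*32082 = -32930095693/645 - 1*32082 = -32930095693/645 - 32082 = -32950788583/645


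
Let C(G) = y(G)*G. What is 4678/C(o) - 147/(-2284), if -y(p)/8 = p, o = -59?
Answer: -411931/3975302 ≈ -0.10362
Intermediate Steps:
y(p) = -8*p
C(G) = -8*G**2 (C(G) = (-8*G)*G = -8*G**2)
4678/C(o) - 147/(-2284) = 4678/((-8*(-59)**2)) - 147/(-2284) = 4678/((-8*3481)) - 147*(-1/2284) = 4678/(-27848) + 147/2284 = 4678*(-1/27848) + 147/2284 = -2339/13924 + 147/2284 = -411931/3975302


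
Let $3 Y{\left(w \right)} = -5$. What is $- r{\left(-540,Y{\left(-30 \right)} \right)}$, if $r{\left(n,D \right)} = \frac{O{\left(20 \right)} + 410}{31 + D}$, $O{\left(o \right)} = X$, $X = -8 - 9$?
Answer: $- \frac{1179}{88} \approx -13.398$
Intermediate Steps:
$Y{\left(w \right)} = - \frac{5}{3}$ ($Y{\left(w \right)} = \frac{1}{3} \left(-5\right) = - \frac{5}{3}$)
$X = -17$
$O{\left(o \right)} = -17$
$r{\left(n,D \right)} = \frac{393}{31 + D}$ ($r{\left(n,D \right)} = \frac{-17 + 410}{31 + D} = \frac{393}{31 + D}$)
$- r{\left(-540,Y{\left(-30 \right)} \right)} = - \frac{393}{31 - \frac{5}{3}} = - \frac{393}{\frac{88}{3}} = - \frac{393 \cdot 3}{88} = \left(-1\right) \frac{1179}{88} = - \frac{1179}{88}$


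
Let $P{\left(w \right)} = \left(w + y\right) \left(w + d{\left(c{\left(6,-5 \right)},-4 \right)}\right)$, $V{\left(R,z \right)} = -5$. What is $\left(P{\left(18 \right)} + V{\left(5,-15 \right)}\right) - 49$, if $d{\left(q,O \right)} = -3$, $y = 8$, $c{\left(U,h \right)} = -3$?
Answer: $336$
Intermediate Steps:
$P{\left(w \right)} = \left(-3 + w\right) \left(8 + w\right)$ ($P{\left(w \right)} = \left(w + 8\right) \left(w - 3\right) = \left(8 + w\right) \left(-3 + w\right) = \left(-3 + w\right) \left(8 + w\right)$)
$\left(P{\left(18 \right)} + V{\left(5,-15 \right)}\right) - 49 = \left(\left(-24 + 18^{2} + 5 \cdot 18\right) - 5\right) - 49 = \left(\left(-24 + 324 + 90\right) - 5\right) - 49 = \left(390 - 5\right) - 49 = 385 - 49 = 336$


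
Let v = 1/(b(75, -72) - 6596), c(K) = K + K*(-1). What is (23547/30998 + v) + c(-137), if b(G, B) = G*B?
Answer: 141219407/185926004 ≈ 0.75955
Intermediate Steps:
b(G, B) = B*G
c(K) = 0 (c(K) = K - K = 0)
v = -1/11996 (v = 1/(-72*75 - 6596) = 1/(-5400 - 6596) = 1/(-11996) = -1/11996 ≈ -8.3361e-5)
(23547/30998 + v) + c(-137) = (23547/30998 - 1/11996) + 0 = 141219407/185926004 + 0 = 141219407/185926004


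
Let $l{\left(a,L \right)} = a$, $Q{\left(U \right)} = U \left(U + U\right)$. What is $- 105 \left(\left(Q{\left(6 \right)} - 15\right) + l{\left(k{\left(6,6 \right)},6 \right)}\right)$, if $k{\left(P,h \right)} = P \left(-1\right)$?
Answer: $-5355$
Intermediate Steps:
$k{\left(P,h \right)} = - P$
$Q{\left(U \right)} = 2 U^{2}$ ($Q{\left(U \right)} = U 2 U = 2 U^{2}$)
$- 105 \left(\left(Q{\left(6 \right)} - 15\right) + l{\left(k{\left(6,6 \right)},6 \right)}\right) = - 105 \left(\left(2 \cdot 6^{2} - 15\right) - 6\right) = - 105 \left(\left(2 \cdot 36 - 15\right) - 6\right) = - 105 \left(\left(72 - 15\right) - 6\right) = - 105 \left(57 - 6\right) = \left(-105\right) 51 = -5355$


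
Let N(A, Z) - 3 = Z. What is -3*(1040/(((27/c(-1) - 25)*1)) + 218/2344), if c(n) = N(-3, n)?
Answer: 7305759/26956 ≈ 271.03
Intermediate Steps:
N(A, Z) = 3 + Z
c(n) = 3 + n
-3*(1040/(((27/c(-1) - 25)*1)) + 218/2344) = -3*(1040/(((27/(3 - 1) - 25)*1)) + 218/2344) = -3*(1040/(((27/2 - 25)*1)) + 218*(1/2344)) = -3*(1040/(((27*(½) - 25)*1)) + 109/1172) = -3*(1040/(((27/2 - 25)*1)) + 109/1172) = -3*(1040/((-23/2*1)) + 109/1172) = -3*(1040/(-23/2) + 109/1172) = -3*(1040*(-2/23) + 109/1172) = -3*(-2080/23 + 109/1172) = -3*(-2435253/26956) = 7305759/26956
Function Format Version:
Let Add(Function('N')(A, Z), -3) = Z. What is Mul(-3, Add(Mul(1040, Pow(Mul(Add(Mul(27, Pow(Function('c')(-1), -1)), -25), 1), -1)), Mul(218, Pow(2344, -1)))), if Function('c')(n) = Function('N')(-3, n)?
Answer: Rational(7305759, 26956) ≈ 271.03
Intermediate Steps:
Function('N')(A, Z) = Add(3, Z)
Function('c')(n) = Add(3, n)
Mul(-3, Add(Mul(1040, Pow(Mul(Add(Mul(27, Pow(Function('c')(-1), -1)), -25), 1), -1)), Mul(218, Pow(2344, -1)))) = Mul(-3, Add(Mul(1040, Pow(Mul(Add(Mul(27, Pow(Add(3, -1), -1)), -25), 1), -1)), Mul(218, Pow(2344, -1)))) = Mul(-3, Add(Mul(1040, Pow(Mul(Add(Mul(27, Pow(2, -1)), -25), 1), -1)), Mul(218, Rational(1, 2344)))) = Mul(-3, Add(Mul(1040, Pow(Mul(Add(Mul(27, Rational(1, 2)), -25), 1), -1)), Rational(109, 1172))) = Mul(-3, Add(Mul(1040, Pow(Mul(Add(Rational(27, 2), -25), 1), -1)), Rational(109, 1172))) = Mul(-3, Add(Mul(1040, Pow(Mul(Rational(-23, 2), 1), -1)), Rational(109, 1172))) = Mul(-3, Add(Mul(1040, Pow(Rational(-23, 2), -1)), Rational(109, 1172))) = Mul(-3, Add(Mul(1040, Rational(-2, 23)), Rational(109, 1172))) = Mul(-3, Add(Rational(-2080, 23), Rational(109, 1172))) = Mul(-3, Rational(-2435253, 26956)) = Rational(7305759, 26956)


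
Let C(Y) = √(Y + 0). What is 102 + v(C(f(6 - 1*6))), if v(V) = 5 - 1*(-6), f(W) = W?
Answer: 113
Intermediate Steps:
C(Y) = √Y
v(V) = 11 (v(V) = 5 + 6 = 11)
102 + v(C(f(6 - 1*6))) = 102 + 11 = 113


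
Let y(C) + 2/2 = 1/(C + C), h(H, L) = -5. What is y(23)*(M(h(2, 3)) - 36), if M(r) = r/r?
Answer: 1575/46 ≈ 34.239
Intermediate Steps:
y(C) = -1 + 1/(2*C) (y(C) = -1 + 1/(C + C) = -1 + 1/(2*C))
M(r) = 1
y(23)*(M(h(2, 3)) - 36) = ((½ - 1*23)/23)*(1 - 36) = ((½ - 23)/23)*(-35) = ((1/23)*(-45/2))*(-35) = -45/46*(-35) = 1575/46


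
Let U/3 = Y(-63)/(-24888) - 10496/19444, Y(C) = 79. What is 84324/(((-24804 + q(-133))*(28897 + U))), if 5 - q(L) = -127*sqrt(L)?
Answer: -14054923375120976/119853841969073268693 - 71977711546448*I*sqrt(133)/119853841969073268693 ≈ -0.00011727 - 6.9258e-6*I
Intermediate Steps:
q(L) = 5 + 127*sqrt(L) (q(L) = 5 - (-127)*sqrt(L) = 5 + 127*sqrt(L))
U = -65690131/40326856 (U = 3*(79/(-24888) - 10496/19444) = 3*(79*(-1/24888) - 10496*1/19444) = 3*(-79/24888 - 2624/4861) = 3*(-65690131/120980568) = -65690131/40326856 ≈ -1.6289)
84324/(((-24804 + q(-133))*(28897 + U))) = 84324/(((-24804 + (5 + 127*sqrt(-133)))*(28897 - 65690131/40326856))) = 84324/(((-24804 + (5 + 127*(I*sqrt(133))))*(1165259467701/40326856))) = 84324/(((-24804 + (5 + 127*I*sqrt(133)))*(1165259467701/40326856))) = 84324/(((-24799 + 127*I*sqrt(133))*(1165259467701/40326856))) = 84324/(-28897269539517099/40326856 + 147987952398027*I*sqrt(133)/40326856)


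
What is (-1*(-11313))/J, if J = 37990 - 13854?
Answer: 11313/24136 ≈ 0.46872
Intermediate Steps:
J = 24136
(-1*(-11313))/J = -1*(-11313)/24136 = 11313*(1/24136) = 11313/24136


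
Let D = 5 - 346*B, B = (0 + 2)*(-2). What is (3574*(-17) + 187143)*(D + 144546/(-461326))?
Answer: 40483470558090/230663 ≈ 1.7551e+8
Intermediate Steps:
B = -4 (B = 2*(-2) = -4)
D = 1389 (D = 5 - 346*(-4) = 5 + 1384 = 1389)
(3574*(-17) + 187143)*(D + 144546/(-461326)) = (3574*(-17) + 187143)*(1389 + 144546/(-461326)) = (-60758 + 187143)*(1389 + 144546*(-1/461326)) = 126385*(1389 - 72273/230663) = 126385*(320318634/230663) = 40483470558090/230663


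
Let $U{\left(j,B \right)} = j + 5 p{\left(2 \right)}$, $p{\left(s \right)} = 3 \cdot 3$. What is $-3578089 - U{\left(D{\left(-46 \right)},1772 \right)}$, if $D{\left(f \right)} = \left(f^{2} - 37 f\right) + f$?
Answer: $-3581906$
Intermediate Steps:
$D{\left(f \right)} = f^{2} - 36 f$
$p{\left(s \right)} = 9$
$U{\left(j,B \right)} = 45 + j$ ($U{\left(j,B \right)} = j + 5 \cdot 9 = j + 45 = 45 + j$)
$-3578089 - U{\left(D{\left(-46 \right)},1772 \right)} = -3578089 - \left(45 - 46 \left(-36 - 46\right)\right) = -3578089 - \left(45 - -3772\right) = -3578089 - \left(45 + 3772\right) = -3578089 - 3817 = -3581906$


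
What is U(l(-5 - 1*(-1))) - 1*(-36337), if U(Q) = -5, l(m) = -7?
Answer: 36332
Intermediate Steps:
U(l(-5 - 1*(-1))) - 1*(-36337) = -5 - 1*(-36337) = -5 + 36337 = 36332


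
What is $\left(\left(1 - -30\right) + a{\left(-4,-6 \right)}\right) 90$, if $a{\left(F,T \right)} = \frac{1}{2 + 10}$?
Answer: $\frac{5595}{2} \approx 2797.5$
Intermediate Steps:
$a{\left(F,T \right)} = \frac{1}{12}$
$\left(\left(1 - -30\right) + a{\left(-4,-6 \right)}\right) 90 = \left(\left(1 - -30\right) + \frac{1}{12}\right) 90 = \left(\left(1 + 30\right) + \frac{1}{12}\right) 90 = \left(31 + \frac{1}{12}\right) 90 = \frac{373}{12} \cdot 90 = \frac{5595}{2}$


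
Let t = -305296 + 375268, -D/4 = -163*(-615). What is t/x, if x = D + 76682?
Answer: -34986/162149 ≈ -0.21576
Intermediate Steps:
D = -400980 (D = -(-652)*(-615) = -4*100245 = -400980)
x = -324298 (x = -400980 + 76682 = -324298)
t = 69972
t/x = 69972/(-324298) = 69972*(-1/324298) = -34986/162149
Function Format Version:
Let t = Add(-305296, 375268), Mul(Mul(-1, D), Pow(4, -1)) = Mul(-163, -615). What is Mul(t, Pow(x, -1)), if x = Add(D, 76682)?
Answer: Rational(-34986, 162149) ≈ -0.21576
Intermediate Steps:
D = -400980 (D = Mul(-4, Mul(-163, -615)) = Mul(-4, 100245) = -400980)
x = -324298 (x = Add(-400980, 76682) = -324298)
t = 69972
Mul(t, Pow(x, -1)) = Mul(69972, Pow(-324298, -1)) = Mul(69972, Rational(-1, 324298)) = Rational(-34986, 162149)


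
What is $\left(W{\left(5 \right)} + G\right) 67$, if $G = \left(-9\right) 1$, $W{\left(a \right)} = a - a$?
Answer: $-603$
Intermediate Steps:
$W{\left(a \right)} = 0$
$G = -9$
$\left(W{\left(5 \right)} + G\right) 67 = \left(0 - 9\right) 67 = \left(-9\right) 67 = -603$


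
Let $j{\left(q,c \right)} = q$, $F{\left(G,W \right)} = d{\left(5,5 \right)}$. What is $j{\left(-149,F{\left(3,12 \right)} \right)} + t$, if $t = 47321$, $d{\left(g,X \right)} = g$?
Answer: $47172$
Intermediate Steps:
$F{\left(G,W \right)} = 5$
$j{\left(-149,F{\left(3,12 \right)} \right)} + t = -149 + 47321 = 47172$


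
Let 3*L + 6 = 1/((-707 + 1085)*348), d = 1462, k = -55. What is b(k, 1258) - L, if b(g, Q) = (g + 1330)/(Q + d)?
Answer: 3896987/1578528 ≈ 2.4687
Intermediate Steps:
b(g, Q) = (1330 + g)/(1462 + Q) (b(g, Q) = (g + 1330)/(Q + 1462) = (1330 + g)/(1462 + Q))
L = -789263/394632 (L = -2 + 1/(3*(((-707 + 1085)*348))) = -2 + 1/(3*((378*348))) = -2 + (1/3)/131544 = -2 + (1/3)*(1/131544) = -2 + 1/394632 = -789263/394632 ≈ -2.0000)
b(k, 1258) - L = (1330 - 55)/(1462 + 1258) - 1*(-789263/394632) = 1275/2720 + 789263/394632 = (1/2720)*1275 + 789263/394632 = 15/32 + 789263/394632 = 3896987/1578528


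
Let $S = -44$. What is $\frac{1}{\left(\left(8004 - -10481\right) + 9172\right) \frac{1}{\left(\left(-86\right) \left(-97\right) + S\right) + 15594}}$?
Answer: $\frac{7964}{9219} \approx 0.86387$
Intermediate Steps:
$\frac{1}{\left(\left(8004 - -10481\right) + 9172\right) \frac{1}{\left(\left(-86\right) \left(-97\right) + S\right) + 15594}} = \frac{1}{\left(\left(8004 - -10481\right) + 9172\right) \frac{1}{\left(\left(-86\right) \left(-97\right) - 44\right) + 15594}} = \frac{1}{\left(\left(8004 + 10481\right) + 9172\right) \frac{1}{\left(8342 - 44\right) + 15594}} = \frac{1}{\left(18485 + 9172\right) \frac{1}{8298 + 15594}} = \frac{1}{27657 \cdot \frac{1}{23892}} = \frac{1}{\frac{9219}{7964}} = \frac{7964}{9219}$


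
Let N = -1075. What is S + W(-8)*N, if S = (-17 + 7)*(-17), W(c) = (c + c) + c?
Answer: 25970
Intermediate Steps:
W(c) = 3*c (W(c) = 2*c + c = 3*c)
S = 170 (S = -10*(-17) = 170)
S + W(-8)*N = 170 + (3*(-8))*(-1075) = 170 - 24*(-1075) = 170 + 25800 = 25970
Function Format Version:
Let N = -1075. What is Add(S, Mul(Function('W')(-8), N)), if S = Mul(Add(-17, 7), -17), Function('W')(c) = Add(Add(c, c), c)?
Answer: 25970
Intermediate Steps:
Function('W')(c) = Mul(3, c) (Function('W')(c) = Add(Mul(2, c), c) = Mul(3, c))
S = 170 (S = Mul(-10, -17) = 170)
Add(S, Mul(Function('W')(-8), N)) = Add(170, Mul(Mul(3, -8), -1075)) = Add(170, Mul(-24, -1075)) = Add(170, 25800) = 25970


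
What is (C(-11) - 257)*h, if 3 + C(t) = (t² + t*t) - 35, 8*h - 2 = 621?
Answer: -33019/8 ≈ -4127.4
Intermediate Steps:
h = 623/8 (h = ¼ + (⅛)*621 = ¼ + 621/8 = 623/8 ≈ 77.875)
C(t) = -38 + 2*t² (C(t) = -3 + ((t² + t*t) - 35) = -3 + ((t² + t²) - 35) = -3 + (2*t² - 35) = -3 + (-35 + 2*t²) = -38 + 2*t²)
(C(-11) - 257)*h = ((-38 + 2*(-11)²) - 257)*(623/8) = ((-38 + 2*121) - 257)*(623/8) = ((-38 + 242) - 257)*(623/8) = (204 - 257)*(623/8) = -53*623/8 = -33019/8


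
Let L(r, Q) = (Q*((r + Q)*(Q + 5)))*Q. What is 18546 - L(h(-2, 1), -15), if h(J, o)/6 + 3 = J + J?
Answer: -109704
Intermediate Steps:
h(J, o) = -18 + 12*J (h(J, o) = -18 + 6*(J + J) = -18 + 6*(2*J) = -18 + 12*J)
L(r, Q) = Q²*(5 + Q)*(Q + r) (L(r, Q) = (Q*((Q + r)*(5 + Q)))*Q = (Q*((5 + Q)*(Q + r)))*Q = (Q*(5 + Q)*(Q + r))*Q = Q²*(5 + Q)*(Q + r))
18546 - L(h(-2, 1), -15) = 18546 - (-15)²*((-15)² + 5*(-15) + 5*(-18 + 12*(-2)) - 15*(-18 + 12*(-2))) = 18546 - 225*(225 - 75 + 5*(-18 - 24) - 15*(-18 - 24)) = 18546 - 225*(225 - 75 + 5*(-42) - 15*(-42)) = 18546 - 225*(225 - 75 - 210 + 630) = 18546 - 225*570 = 18546 - 1*128250 = 18546 - 128250 = -109704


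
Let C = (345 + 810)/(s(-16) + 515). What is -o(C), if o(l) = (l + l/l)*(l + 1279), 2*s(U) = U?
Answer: -119960944/28561 ≈ -4200.2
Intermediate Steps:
s(U) = U/2
C = 385/169 (C = (345 + 810)/((1/2)*(-16) + 515) = 1155/(-8 + 515) = 1155/507 = 1155*(1/507) = 385/169 ≈ 2.2781)
o(l) = (1 + l)*(1279 + l) (o(l) = (l + 1)*(1279 + l) = (1 + l)*(1279 + l))
-o(C) = -(1279 + (385/169)**2 + 1280*(385/169)) = -(1279 + 148225/28561 + 492800/169) = -1*119960944/28561 = -119960944/28561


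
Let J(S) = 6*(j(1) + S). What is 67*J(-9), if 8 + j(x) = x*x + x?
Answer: -6030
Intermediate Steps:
j(x) = -8 + x + x**2 (j(x) = -8 + (x*x + x) = -8 + (x**2 + x) = -8 + (x + x**2) = -8 + x + x**2)
J(S) = -36 + 6*S (J(S) = 6*((-8 + 1 + 1**2) + S) = 6*((-8 + 1 + 1) + S) = 6*(-6 + S) = -36 + 6*S)
67*J(-9) = 67*(-36 + 6*(-9)) = 67*(-36 - 54) = 67*(-90) = -6030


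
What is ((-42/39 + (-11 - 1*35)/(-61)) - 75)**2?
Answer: 3567792361/628849 ≈ 5673.5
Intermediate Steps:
((-42/39 + (-11 - 1*35)/(-61)) - 75)**2 = ((-42*1/39 + (-11 - 35)*(-1/61)) - 75)**2 = ((-14/13 - 46*(-1/61)) - 75)**2 = ((-14/13 + 46/61) - 75)**2 = (-256/793 - 75)**2 = (-59731/793)**2 = 3567792361/628849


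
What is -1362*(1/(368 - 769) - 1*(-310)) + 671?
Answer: -169039787/401 ≈ -4.2155e+5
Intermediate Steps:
-1362*(1/(368 - 769) - 1*(-310)) + 671 = -1362*(1/(-401) + 310) + 671 = -1362*(-1/401 + 310) + 671 = -1362*124309/401 + 671 = -169308858/401 + 671 = -169039787/401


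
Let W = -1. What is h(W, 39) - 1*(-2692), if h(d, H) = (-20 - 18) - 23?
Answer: 2631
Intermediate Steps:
h(d, H) = -61 (h(d, H) = -38 - 23 = -61)
h(W, 39) - 1*(-2692) = -61 - 1*(-2692) = -61 + 2692 = 2631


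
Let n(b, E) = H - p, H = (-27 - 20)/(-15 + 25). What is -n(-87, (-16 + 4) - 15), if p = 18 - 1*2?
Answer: 207/10 ≈ 20.700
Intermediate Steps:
p = 16 (p = 18 - 2 = 16)
H = -47/10 ≈ -4.7000
n(b, E) = -207/10 (n(b, E) = -47/10 - 1*16 = -47/10 - 16 = -207/10)
-n(-87, (-16 + 4) - 15) = -1*(-207/10) = 207/10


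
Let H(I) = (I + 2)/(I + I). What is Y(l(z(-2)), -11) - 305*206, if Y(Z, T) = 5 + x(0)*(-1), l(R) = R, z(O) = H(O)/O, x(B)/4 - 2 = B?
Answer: -62833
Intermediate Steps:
x(B) = 8 + 4*B
H(I) = (2 + I)/(2*I) (H(I) = (2 + I)/((2*I)) = (2 + I)*(1/(2*I)) = (2 + I)/(2*I))
z(O) = (2 + O)/(2*O²) (z(O) = ((2 + O)/(2*O))/O = (2 + O)/(2*O²))
Y(Z, T) = -3 (Y(Z, T) = 5 + (8 + 4*0)*(-1) = 5 + (8 + 0)*(-1) = 5 + 8*(-1) = 5 - 8 = -3)
Y(l(z(-2)), -11) - 305*206 = -3 - 305*206 = -3 - 62830 = -62833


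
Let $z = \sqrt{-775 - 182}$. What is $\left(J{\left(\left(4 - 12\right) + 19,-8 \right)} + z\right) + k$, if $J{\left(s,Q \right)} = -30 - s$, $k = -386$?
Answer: $-427 + i \sqrt{957} \approx -427.0 + 30.935 i$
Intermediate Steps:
$z = i \sqrt{957}$ ($z = \sqrt{-957} = i \sqrt{957} \approx 30.935 i$)
$\left(J{\left(\left(4 - 12\right) + 19,-8 \right)} + z\right) + k = \left(\left(-30 - \left(\left(4 - 12\right) + 19\right)\right) + i \sqrt{957}\right) - 386 = \left(\left(-30 - \left(-8 + 19\right)\right) + i \sqrt{957}\right) - 386 = \left(\left(-30 - 11\right) + i \sqrt{957}\right) - 386 = \left(-41 + i \sqrt{957}\right) - 386 = -427 + i \sqrt{957}$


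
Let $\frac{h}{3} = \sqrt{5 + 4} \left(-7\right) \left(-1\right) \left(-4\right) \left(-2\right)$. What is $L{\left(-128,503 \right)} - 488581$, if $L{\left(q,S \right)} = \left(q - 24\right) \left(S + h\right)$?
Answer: $-641645$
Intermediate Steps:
$h = 504$ ($h = 3 \sqrt{5 + 4} \left(-7\right) \left(-1\right) \left(-4\right) \left(-2\right) = 3 \sqrt{9} \left(-7\right) 4 \left(-2\right) = 3 \cdot 3 \left(-7\right) \left(-8\right) = 3 \left(\left(-21\right) \left(-8\right)\right) = 3 \cdot 168 = 504$)
$L{\left(q,S \right)} = \left(-24 + q\right) \left(504 + S\right)$ ($L{\left(q,S \right)} = \left(q - 24\right) \left(S + 504\right) = \left(-24 + q\right) \left(504 + S\right)$)
$L{\left(-128,503 \right)} - 488581 = \left(-12096 - 12072 + 504 \left(-128\right) + 503 \left(-128\right)\right) - 488581 = \left(-12096 - 12072 - 64512 - 64384\right) - 488581 = -153064 - 488581 = -641645$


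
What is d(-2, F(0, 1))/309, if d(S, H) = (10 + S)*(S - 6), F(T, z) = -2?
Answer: -64/309 ≈ -0.20712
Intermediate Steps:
d(S, H) = (-6 + S)*(10 + S) (d(S, H) = (10 + S)*(-6 + S) = (-6 + S)*(10 + S))
d(-2, F(0, 1))/309 = (-60 + (-2)**2 + 4*(-2))/309 = (-60 + 4 - 8)*(1/309) = -64*1/309 = -64/309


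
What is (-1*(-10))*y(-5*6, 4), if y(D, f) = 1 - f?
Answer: -30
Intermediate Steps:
(-1*(-10))*y(-5*6, 4) = (-1*(-10))*(1 - 1*4) = 10*(1 - 4) = 10*(-3) = -30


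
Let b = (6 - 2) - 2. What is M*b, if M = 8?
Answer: 16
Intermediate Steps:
b = 2 (b = 4 - 2 = 2)
M*b = 8*2 = 16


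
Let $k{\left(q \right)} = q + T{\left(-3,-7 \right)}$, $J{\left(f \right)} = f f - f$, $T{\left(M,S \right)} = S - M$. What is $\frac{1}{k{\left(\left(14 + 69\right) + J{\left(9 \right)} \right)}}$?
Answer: $\frac{1}{151} \approx 0.0066225$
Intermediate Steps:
$J{\left(f \right)} = f^{2} - f$
$k{\left(q \right)} = -4 + q$ ($k{\left(q \right)} = q - 4 = -4 + q$)
$\frac{1}{k{\left(\left(14 + 69\right) + J{\left(9 \right)} \right)}} = \frac{1}{-4 + \left(\left(14 + 69\right) + 9 \left(-1 + 9\right)\right)} = \frac{1}{-4 + \left(83 + 9 \cdot 8\right)} = \frac{1}{-4 + \left(83 + 72\right)} = \frac{1}{-4 + 155} = \frac{1}{151}$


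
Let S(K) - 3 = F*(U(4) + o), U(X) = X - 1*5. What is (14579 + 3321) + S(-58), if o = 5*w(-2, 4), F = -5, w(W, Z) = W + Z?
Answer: 17858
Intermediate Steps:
U(X) = -5 + X (U(X) = X - 5 = -5 + X)
o = 10 (o = 5*(-2 + 4) = 5*2 = 10)
S(K) = -42 (S(K) = 3 - 5*((-5 + 4) + 10) = 3 - 5*(-1 + 10) = 3 - 5*9 = 3 - 45 = -42)
(14579 + 3321) + S(-58) = (14579 + 3321) - 42 = 17900 - 42 = 17858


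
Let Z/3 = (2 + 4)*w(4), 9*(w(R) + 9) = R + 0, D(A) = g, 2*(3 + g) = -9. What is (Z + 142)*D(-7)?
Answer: 90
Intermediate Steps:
g = -15/2 (g = -3 + (½)*(-9) = -3 - 9/2 = -15/2 ≈ -7.5000)
D(A) = -15/2
w(R) = -9 + R/9 (w(R) = -9 + (R + 0)/9 = -9 + R/9)
Z = -154 (Z = 3*((2 + 4)*(-9 + (⅑)*4)) = 3*(6*(-9 + 4/9)) = 3*(6*(-77/9)) = 3*(-154/3) = -154)
(Z + 142)*D(-7) = (-154 + 142)*(-15/2) = -12*(-15/2) = 90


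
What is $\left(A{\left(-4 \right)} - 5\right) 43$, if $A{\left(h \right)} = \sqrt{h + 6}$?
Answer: $-215 + 43 \sqrt{2} \approx -154.19$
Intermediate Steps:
$A{\left(h \right)} = \sqrt{6 + h}$
$\left(A{\left(-4 \right)} - 5\right) 43 = \left(\sqrt{6 - 4} - 5\right) 43 = \left(\sqrt{2} - 5\right) 43 = \left(-5 + \sqrt{2}\right) 43 = -215 + 43 \sqrt{2}$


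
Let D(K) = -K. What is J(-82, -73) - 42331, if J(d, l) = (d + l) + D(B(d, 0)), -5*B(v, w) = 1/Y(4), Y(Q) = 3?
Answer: -637289/15 ≈ -42486.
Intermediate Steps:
B(v, w) = -1/15 (B(v, w) = -⅕/3 = -⅕*⅓ = -1/15)
J(d, l) = 1/15 + d + l (J(d, l) = (d + l) - 1*(-1/15) = (d + l) + 1/15 = 1/15 + d + l)
J(-82, -73) - 42331 = (1/15 - 82 - 73) - 42331 = -2324/15 - 42331 = -637289/15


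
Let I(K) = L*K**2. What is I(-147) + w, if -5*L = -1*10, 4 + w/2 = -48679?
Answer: -54148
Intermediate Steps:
w = -97366 (w = -8 + 2*(-48679) = -8 - 97358 = -97366)
L = 2 (L = -(-1)*10/5 = -1/5*(-10) = 2)
I(K) = 2*K**2
I(-147) + w = 2*(-147)**2 - 97366 = 2*21609 - 97366 = 43218 - 97366 = -54148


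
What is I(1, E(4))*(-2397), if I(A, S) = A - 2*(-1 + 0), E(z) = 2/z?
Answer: -7191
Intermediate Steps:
I(A, S) = 2 + A (I(A, S) = A - 2*(-1) = A + 2 = 2 + A)
I(1, E(4))*(-2397) = (2 + 1)*(-2397) = 3*(-2397) = -7191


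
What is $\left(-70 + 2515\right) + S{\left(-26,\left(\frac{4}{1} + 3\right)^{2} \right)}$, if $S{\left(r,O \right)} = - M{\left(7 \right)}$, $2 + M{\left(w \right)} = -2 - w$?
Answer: $2456$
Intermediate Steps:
$M{\left(w \right)} = -4 - w$ ($M{\left(w \right)} = -2 - \left(2 + w\right) = -4 - w$)
$S{\left(r,O \right)} = 11$ ($S{\left(r,O \right)} = - (-4 - 7) = \left(-1\right) \left(-11\right) = 11$)
$\left(-70 + 2515\right) + S{\left(-26,\left(\frac{4}{1} + 3\right)^{2} \right)} = \left(-70 + 2515\right) + 11 = 2445 + 11 = 2456$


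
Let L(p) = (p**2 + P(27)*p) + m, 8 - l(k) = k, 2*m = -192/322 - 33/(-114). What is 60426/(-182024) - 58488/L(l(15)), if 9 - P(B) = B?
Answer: -58264710085/174006404 ≈ -334.84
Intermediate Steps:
m = -1877/12236 (m = (-192/322 - 33/(-114))/2 = (-192*1/322 - 33*(-1/114))/2 = (-96/161 + 11/38)/2 = (1/2)*(-1877/6118) = -1877/12236 ≈ -0.15340)
P(B) = 9 - B
l(k) = 8 - k
L(p) = -1877/12236 + p**2 - 18*p (L(p) = (p**2 + (9 - 1*27)*p) - 1877/12236 = (p**2 + (9 - 27)*p) - 1877/12236 = (p**2 - 18*p) - 1877/12236 = -1877/12236 + p**2 - 18*p)
60426/(-182024) - 58488/L(l(15)) = 60426/(-182024) - 58488/(-1877/12236 + (8 - 1*15)**2 - 18*(8 - 1*15)) = 60426*(-1/182024) - 58488/(-1877/12236 + (8 - 15)**2 - 18*(8 - 15)) = -81/244 - 58488/(-1877/12236 + (-7)**2 - 18*(-7)) = -81/244 - 58488/(-1877/12236 + 49 + 126) = -81/244 - 58488/2139423/12236 = -81/244 - 58488*12236/2139423 = -81/244 - 238553056/713141 = -58264710085/174006404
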